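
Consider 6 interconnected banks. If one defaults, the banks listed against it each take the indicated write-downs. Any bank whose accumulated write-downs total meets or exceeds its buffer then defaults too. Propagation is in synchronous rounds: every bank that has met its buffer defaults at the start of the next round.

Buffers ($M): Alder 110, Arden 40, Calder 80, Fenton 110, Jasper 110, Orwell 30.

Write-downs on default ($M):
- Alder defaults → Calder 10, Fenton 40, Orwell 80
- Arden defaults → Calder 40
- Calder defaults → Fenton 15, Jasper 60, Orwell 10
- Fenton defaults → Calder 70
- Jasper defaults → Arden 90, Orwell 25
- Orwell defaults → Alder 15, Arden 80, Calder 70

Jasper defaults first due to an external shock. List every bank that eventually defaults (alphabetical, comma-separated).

Arden, Jasper

Round 1 — Jasper defaults (initial).
  Arden: +90 → 90 ≥ 40
  Orwell: +25 → 25 < 30
Round 2 — Arden defaults.
  Calder: +40 → 40 < 80
No further defaults.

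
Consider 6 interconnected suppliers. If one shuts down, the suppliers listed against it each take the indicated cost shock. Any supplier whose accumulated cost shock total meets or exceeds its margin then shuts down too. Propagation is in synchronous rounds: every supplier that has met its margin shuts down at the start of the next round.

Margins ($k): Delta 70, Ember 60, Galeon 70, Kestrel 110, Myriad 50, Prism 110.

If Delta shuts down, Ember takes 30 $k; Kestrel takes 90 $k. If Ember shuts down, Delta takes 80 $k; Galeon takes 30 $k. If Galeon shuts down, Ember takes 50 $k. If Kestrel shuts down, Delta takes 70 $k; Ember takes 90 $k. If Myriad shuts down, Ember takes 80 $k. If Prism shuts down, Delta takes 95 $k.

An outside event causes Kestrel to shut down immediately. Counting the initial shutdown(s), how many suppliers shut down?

3

Round 1 — Kestrel shuts down (initial).
  Delta: +70 → 70 ≥ 70
  Ember: +90 → 90 ≥ 60
Round 2 — Delta, Ember shut down.
  Galeon: +30 → 30 < 70
No further shutdowns.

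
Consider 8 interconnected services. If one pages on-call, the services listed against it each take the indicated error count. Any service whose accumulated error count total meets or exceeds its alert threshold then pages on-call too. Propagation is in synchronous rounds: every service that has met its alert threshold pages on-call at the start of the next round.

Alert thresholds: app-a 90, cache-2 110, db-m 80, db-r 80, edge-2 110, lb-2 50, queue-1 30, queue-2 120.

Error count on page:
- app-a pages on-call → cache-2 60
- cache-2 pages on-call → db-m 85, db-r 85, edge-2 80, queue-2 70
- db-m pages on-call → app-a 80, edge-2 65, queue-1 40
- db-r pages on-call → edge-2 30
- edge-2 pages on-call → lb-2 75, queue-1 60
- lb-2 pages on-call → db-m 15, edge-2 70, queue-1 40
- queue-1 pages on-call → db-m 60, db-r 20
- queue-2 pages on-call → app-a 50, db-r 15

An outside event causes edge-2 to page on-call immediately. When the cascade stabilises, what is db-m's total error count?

75

Round 1 — edge-2 pages on-call (initial).
  lb-2: +75 → 75 ≥ 50
  queue-1: +60 → 60 ≥ 30
Round 2 — lb-2, queue-1 page on-call.
  db-m: +15+60 → 75 < 80
  db-r: +20 → 20 < 80
No further pages.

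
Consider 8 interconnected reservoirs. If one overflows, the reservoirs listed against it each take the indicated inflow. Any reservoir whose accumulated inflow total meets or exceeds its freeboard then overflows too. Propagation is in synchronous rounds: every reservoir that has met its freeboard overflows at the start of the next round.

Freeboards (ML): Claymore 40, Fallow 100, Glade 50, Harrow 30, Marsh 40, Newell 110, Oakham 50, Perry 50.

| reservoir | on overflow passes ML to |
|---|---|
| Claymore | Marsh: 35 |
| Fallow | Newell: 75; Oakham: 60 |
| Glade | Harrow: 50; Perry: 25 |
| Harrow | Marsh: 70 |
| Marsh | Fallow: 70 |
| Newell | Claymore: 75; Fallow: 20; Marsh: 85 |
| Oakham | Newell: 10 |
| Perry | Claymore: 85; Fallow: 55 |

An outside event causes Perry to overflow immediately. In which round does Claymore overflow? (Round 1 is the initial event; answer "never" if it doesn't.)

2

Round 1 — Perry overflows (initial).
  Claymore: +85 → 85 ≥ 40
  Fallow: +55 → 55 < 100
Round 2 — Claymore overflows.
  Marsh: +35 → 35 < 40
No further overflows.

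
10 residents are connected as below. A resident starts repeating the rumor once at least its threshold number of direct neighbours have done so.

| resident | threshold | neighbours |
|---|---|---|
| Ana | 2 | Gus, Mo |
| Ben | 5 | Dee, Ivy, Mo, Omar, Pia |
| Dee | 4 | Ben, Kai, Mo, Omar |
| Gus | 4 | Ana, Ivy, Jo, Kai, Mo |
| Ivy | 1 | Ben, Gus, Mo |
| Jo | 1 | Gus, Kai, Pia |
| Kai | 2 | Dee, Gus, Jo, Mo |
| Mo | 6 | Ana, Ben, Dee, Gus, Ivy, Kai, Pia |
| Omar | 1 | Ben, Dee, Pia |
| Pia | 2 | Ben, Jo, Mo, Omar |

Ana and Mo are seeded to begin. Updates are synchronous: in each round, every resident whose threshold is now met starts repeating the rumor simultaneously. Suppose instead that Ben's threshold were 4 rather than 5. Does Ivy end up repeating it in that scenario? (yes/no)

yes

With Ben's threshold at 4:
Round 1 — Ana, Mo start repeating the rumor (initial).
Round 2 — checking thresholds:
  Ben: 1 of 5 neighbours < 4, holds.
  Dee: 1 of 4 neighbours < 4, holds.
  Gus: 2 of 5 neighbours < 4, holds.
  Ivy: 1 of 3 neighbours ≥ 1, starts repeating the rumor.
  Kai: 1 of 4 neighbours < 2, holds.
  Pia: 1 of 4 neighbours < 2, holds.
Round 3 — no new spreads; cascade stops.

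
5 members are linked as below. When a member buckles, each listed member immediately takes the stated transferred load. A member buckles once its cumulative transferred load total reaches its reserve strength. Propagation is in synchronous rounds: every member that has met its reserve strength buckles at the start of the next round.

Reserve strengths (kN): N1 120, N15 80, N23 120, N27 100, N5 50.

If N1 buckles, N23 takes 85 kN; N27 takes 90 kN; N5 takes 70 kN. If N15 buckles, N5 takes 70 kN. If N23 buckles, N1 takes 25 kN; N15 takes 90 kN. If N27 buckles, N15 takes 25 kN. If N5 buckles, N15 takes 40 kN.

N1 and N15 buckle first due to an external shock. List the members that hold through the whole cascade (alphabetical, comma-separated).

Round 1 — N1, N15 buckle (initial).
  N23: +85 → 85 < 120
  N27: +90 → 90 < 100
  N5: +70+70 → 140 ≥ 50
Round 2 — N5 buckles.
No further bucklings.

N23, N27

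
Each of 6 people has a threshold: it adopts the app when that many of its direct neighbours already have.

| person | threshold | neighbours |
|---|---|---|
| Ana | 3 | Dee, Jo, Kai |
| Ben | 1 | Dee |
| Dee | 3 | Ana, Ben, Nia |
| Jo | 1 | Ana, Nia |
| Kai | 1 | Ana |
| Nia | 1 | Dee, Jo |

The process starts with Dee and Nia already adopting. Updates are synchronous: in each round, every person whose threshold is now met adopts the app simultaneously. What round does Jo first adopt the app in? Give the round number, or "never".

Round 1 — Dee, Nia adopt the app (initial).
Round 2 — checking thresholds:
  Ana: 1 of 3 neighbours < 3, holds.
  Ben: 1 of 1 neighbours ≥ 1, adopts the app.
  Jo: 1 of 2 neighbours ≥ 1, adopts the app.
Round 3 — no new adoptions; cascade stops.

2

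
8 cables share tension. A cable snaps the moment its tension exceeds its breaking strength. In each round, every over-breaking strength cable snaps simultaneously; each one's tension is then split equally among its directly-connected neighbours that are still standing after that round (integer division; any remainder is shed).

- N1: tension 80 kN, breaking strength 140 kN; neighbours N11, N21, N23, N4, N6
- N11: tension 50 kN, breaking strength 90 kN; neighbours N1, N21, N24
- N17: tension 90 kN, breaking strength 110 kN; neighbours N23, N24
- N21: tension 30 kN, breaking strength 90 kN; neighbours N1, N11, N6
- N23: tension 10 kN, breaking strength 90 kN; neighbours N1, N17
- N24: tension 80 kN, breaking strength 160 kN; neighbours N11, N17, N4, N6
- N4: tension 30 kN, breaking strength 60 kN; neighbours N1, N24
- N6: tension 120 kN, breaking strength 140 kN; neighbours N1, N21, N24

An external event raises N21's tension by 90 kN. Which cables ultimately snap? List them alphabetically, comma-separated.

N1, N11, N17, N21, N23, N24, N4, N6

Round 1 — N21 at 120 > 90. N21 snaps.
  N21 sheds 120 kN to N1, N11, N6: 40 each.
    N1: 80+40 = 120 ≤ 140
    N11: 50+40 = 90 ≤ 90
    N6: 120+40 = 160 > 140
Round 2 — N6 snaps.
  N6 sheds 160 kN to N1, N24: 80 each.
    N1: 120+80 = 200 > 140
    N24: 80+80 = 160 ≤ 160
Round 3 — N1 snaps.
  N1 sheds 200 kN to N11, N23, N4: 66 each (2 lost).
    N11: 90+66 = 156 > 90
    N23: 10+66 = 76 ≤ 90
    N4: 30+66 = 96 > 60
Round 4 — N11, N4 snap.
  N11 sheds 156 kN to N24: 156 each.
    N24: 160+156 = 316 > 160
  N4 sheds 96 kN to N24: 96 each.
    N24: 316+96 = 412 > 160
Round 5 — N24 snaps.
  N24 sheds 412 kN to N17: 412 each.
    N17: 90+412 = 502 > 110
Round 6 — N17 snaps.
  N17 sheds 502 kN to N23: 502 each.
    N23: 76+502 = 578 > 90
Round 7 — N23 snaps.
  N23 sheds 578 kN: no online neighbours, lost.
No further breaks.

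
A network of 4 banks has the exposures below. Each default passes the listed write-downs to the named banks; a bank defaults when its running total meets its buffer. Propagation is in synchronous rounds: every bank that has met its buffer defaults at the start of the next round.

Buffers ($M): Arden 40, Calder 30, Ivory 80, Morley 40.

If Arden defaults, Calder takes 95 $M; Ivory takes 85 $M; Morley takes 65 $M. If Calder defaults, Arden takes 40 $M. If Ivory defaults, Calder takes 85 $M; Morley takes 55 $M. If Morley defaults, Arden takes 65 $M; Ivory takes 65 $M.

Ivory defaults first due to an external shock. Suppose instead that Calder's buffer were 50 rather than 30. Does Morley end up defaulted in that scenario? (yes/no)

With Calder's buffer at 50:
Round 1 — Ivory defaults (initial).
  Calder: +85 → 85 ≥ 50
  Morley: +55 → 55 ≥ 40
Round 2 — Calder, Morley default.
  Arden: +40+65 → 105 ≥ 40
Round 3 — Arden defaults.
No further defaults.

yes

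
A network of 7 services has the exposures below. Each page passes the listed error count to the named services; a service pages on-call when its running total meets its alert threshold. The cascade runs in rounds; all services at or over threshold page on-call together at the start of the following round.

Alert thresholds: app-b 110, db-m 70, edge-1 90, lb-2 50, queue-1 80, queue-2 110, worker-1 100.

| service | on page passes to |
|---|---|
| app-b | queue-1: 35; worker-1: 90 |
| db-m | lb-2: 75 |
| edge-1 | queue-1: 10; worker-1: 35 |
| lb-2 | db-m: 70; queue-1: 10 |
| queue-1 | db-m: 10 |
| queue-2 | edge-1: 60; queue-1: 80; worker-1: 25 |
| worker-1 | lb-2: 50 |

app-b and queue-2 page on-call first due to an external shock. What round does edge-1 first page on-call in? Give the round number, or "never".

Round 1 — app-b, queue-2 page on-call (initial).
  edge-1: +60 → 60 < 90
  queue-1: +35+80 → 115 ≥ 80
  worker-1: +90+25 → 115 ≥ 100
Round 2 — queue-1, worker-1 page on-call.
  db-m: +10 → 10 < 70
  lb-2: +50 → 50 ≥ 50
Round 3 — lb-2 pages on-call.
  db-m: +70 → 80 ≥ 70
Round 4 — db-m pages on-call.
No further pages.

never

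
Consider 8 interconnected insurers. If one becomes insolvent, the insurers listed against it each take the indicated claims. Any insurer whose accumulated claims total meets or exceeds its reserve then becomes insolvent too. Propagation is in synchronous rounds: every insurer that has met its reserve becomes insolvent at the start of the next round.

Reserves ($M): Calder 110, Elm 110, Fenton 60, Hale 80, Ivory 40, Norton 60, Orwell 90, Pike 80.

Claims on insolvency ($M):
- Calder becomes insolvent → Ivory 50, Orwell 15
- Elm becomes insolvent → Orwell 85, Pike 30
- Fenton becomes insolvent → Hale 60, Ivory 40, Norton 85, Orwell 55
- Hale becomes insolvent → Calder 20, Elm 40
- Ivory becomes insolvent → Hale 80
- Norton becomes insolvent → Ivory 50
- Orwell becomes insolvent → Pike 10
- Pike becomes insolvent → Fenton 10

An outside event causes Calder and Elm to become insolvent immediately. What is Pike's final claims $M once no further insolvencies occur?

40

Round 1 — Calder, Elm become insolvent (initial).
  Ivory: +50 → 50 ≥ 40
  Orwell: +15+85 → 100 ≥ 90
  Pike: +30 → 30 < 80
Round 2 — Ivory, Orwell become insolvent.
  Hale: +80 → 80 ≥ 80
  Pike: +10 → 40 < 80
Round 3 — Hale becomes insolvent.
No further insolvencies.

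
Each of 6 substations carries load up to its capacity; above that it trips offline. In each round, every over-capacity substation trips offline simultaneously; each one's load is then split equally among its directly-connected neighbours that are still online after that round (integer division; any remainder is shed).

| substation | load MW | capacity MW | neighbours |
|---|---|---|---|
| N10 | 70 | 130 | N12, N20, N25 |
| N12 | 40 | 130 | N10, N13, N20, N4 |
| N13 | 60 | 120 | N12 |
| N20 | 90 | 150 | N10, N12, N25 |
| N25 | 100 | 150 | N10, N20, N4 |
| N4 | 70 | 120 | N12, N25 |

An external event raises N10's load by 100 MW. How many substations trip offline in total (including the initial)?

6

Round 1 — N10 at 170 > 130. N10 trips offline.
  N10 sheds 170 MW to N12, N20, N25: 56 each (2 lost).
    N12: 40+56 = 96 ≤ 130
    N20: 90+56 = 146 ≤ 150
    N25: 100+56 = 156 > 150
Round 2 — N25 trips offline.
  N25 sheds 156 MW to N20, N4: 78 each.
    N20: 146+78 = 224 > 150
    N4: 70+78 = 148 > 120
Round 3 — N20, N4 trip offline.
  N20 sheds 224 MW to N12: 224 each.
    N12: 96+224 = 320 > 130
  N4 sheds 148 MW to N12: 148 each.
    N12: 320+148 = 468 > 130
Round 4 — N12 trips offline.
  N12 sheds 468 MW to N13: 468 each.
    N13: 60+468 = 528 > 120
Round 5 — N13 trips offline.
  N13 sheds 528 MW: no online neighbours, lost.
No further trips.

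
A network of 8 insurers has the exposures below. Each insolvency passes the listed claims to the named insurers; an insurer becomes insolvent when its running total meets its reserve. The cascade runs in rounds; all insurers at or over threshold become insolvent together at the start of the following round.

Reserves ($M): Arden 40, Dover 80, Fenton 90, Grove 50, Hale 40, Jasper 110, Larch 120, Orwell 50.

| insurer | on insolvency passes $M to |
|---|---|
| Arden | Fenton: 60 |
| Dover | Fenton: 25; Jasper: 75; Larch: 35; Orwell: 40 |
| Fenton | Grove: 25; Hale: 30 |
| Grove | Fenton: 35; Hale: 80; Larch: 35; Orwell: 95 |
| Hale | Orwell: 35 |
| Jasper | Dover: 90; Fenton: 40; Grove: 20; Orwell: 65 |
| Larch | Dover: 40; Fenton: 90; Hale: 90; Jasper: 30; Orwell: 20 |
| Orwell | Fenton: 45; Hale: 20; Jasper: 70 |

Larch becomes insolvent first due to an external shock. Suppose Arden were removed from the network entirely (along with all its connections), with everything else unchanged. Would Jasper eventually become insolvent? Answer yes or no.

With Arden removed:
Round 1 — Larch becomes insolvent (initial).
  Dover: +40 → 40 < 80
  Fenton: +90 → 90 ≥ 90
  Hale: +90 → 90 ≥ 40
  Jasper: +30 → 30 < 110
  Orwell: +20 → 20 < 50
Round 2 — Fenton, Hale become insolvent.
  Grove: +25 → 25 < 50
  Orwell: +35 → 55 ≥ 50
Round 3 — Orwell becomes insolvent.
  Jasper: +70 → 100 < 110
No further insolvencies.

no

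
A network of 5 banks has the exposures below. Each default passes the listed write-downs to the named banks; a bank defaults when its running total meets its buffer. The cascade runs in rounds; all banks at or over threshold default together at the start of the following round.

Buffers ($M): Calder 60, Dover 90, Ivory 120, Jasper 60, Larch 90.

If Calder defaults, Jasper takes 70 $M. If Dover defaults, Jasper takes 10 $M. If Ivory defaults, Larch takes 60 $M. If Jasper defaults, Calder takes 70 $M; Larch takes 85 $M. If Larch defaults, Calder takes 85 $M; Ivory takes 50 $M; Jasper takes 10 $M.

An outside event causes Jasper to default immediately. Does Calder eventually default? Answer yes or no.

yes

Round 1 — Jasper defaults (initial).
  Calder: +70 → 70 ≥ 60
  Larch: +85 → 85 < 90
Round 2 — Calder defaults.
No further defaults.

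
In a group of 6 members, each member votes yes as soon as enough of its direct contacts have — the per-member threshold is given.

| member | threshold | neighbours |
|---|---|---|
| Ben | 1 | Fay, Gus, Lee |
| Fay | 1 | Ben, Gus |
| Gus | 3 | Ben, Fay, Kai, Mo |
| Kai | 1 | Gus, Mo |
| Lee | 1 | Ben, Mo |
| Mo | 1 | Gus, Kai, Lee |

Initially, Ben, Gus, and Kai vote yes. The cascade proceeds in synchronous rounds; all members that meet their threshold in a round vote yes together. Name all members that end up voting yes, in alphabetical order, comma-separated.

Round 1 — Ben, Gus, Kai vote yes (initial).
Round 2 — checking thresholds:
  Fay: 2 of 2 neighbours ≥ 1, votes yes.
  Lee: 1 of 2 neighbours ≥ 1, votes yes.
  Mo: 2 of 3 neighbours ≥ 1, votes yes.
Round 3 — no new yes votes; cascade stops.

Ben, Fay, Gus, Kai, Lee, Mo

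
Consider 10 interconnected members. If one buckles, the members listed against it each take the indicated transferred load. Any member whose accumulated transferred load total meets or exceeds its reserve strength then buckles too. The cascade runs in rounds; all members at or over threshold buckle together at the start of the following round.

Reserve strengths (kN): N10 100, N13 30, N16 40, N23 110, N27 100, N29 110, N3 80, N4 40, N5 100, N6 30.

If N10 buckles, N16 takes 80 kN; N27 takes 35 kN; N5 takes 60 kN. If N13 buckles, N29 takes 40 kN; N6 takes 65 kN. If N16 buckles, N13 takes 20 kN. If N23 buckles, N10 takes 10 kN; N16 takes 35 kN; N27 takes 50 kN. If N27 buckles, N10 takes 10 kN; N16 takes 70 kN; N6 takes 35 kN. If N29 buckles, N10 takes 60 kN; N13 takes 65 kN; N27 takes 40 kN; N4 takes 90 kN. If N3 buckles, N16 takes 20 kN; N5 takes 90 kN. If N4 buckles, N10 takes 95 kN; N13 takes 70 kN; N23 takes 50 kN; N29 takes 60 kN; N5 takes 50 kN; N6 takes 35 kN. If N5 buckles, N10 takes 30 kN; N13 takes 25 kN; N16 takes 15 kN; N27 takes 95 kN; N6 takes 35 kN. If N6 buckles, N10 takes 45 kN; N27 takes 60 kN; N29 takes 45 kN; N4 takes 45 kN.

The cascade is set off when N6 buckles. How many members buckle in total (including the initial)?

8

Round 1 — N6 buckles (initial).
  N10: +45 → 45 < 100
  N27: +60 → 60 < 100
  N29: +45 → 45 < 110
  N4: +45 → 45 ≥ 40
Round 2 — N4 buckles.
  N10: +95 → 140 ≥ 100
  N13: +70 → 70 ≥ 30
  N23: +50 → 50 < 110
  N29: +60 → 105 < 110
  N5: +50 → 50 < 100
Round 3 — N10, N13 buckle.
  N16: +80 → 80 ≥ 40
  N27: +35 → 95 < 100
  N29: +40 → 145 ≥ 110
  N5: +60 → 110 ≥ 100
Round 4 — N16, N29, N5 buckle.
  N27: +40+95 → 230 ≥ 100
Round 5 — N27 buckles.
No further bucklings.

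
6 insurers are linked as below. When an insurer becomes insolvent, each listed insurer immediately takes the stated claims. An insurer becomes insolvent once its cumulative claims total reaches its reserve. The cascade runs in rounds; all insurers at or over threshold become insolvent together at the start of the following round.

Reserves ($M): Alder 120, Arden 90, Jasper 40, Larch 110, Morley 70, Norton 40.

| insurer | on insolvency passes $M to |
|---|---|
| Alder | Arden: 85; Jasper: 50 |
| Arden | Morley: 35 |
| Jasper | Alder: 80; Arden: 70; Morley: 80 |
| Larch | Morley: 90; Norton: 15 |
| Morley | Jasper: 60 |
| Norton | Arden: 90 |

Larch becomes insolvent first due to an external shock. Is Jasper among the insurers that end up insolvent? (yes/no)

Round 1 — Larch becomes insolvent (initial).
  Morley: +90 → 90 ≥ 70
  Norton: +15 → 15 < 40
Round 2 — Morley becomes insolvent.
  Jasper: +60 → 60 ≥ 40
Round 3 — Jasper becomes insolvent.
  Alder: +80 → 80 < 120
  Arden: +70 → 70 < 90
No further insolvencies.

yes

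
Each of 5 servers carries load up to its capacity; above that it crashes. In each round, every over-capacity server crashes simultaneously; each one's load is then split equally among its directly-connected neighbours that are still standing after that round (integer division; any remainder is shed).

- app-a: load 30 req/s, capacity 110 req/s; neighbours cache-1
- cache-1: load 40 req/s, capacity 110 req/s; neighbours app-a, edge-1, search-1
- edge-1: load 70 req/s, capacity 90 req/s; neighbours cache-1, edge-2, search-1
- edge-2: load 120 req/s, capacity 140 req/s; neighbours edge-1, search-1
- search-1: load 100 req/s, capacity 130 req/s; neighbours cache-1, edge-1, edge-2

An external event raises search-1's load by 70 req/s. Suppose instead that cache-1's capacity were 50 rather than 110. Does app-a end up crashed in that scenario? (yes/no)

yes

With cache-1's capacity at 50:
Round 1 — search-1 at 170 > 130. search-1 crashes.
  search-1 sheds 170 req/s to cache-1, edge-1, edge-2: 56 each (2 lost).
    cache-1: 40+56 = 96 > 50
    edge-1: 70+56 = 126 > 90
    edge-2: 120+56 = 176 > 140
Round 2 — cache-1, edge-1, edge-2 crash.
  cache-1 sheds 96 req/s to app-a: 96 each.
    app-a: 30+96 = 126 > 110
  edge-1 sheds 126 req/s: no online neighbours, lost.
  edge-2 sheds 176 req/s: no online neighbours, lost.
Round 3 — app-a crashes.
  app-a sheds 126 req/s: no online neighbours, lost.
No further crashes.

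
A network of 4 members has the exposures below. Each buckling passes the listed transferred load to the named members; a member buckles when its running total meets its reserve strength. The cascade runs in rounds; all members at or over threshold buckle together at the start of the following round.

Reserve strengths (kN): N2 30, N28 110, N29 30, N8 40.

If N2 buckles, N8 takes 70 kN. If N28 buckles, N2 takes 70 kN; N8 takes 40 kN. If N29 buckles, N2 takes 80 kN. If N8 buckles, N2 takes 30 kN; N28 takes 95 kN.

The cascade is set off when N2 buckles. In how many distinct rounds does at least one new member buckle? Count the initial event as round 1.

Round 1 — N2 buckles (initial).
  N8: +70 → 70 ≥ 40
Round 2 — N8 buckles.
  N28: +95 → 95 < 110
No further bucklings.

2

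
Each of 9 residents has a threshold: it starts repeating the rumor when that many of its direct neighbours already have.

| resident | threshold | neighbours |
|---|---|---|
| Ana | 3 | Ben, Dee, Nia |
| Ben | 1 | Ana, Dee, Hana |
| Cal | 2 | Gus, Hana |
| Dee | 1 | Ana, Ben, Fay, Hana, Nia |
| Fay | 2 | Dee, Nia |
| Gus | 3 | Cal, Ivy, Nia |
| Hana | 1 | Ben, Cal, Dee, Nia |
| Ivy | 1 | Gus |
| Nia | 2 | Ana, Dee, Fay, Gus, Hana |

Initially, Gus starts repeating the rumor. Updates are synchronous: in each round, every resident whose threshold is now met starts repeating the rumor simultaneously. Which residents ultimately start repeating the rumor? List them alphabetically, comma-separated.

Gus, Ivy

Round 1 — Gus starts repeating the rumor (initial).
Round 2 — checking thresholds:
  Cal: 1 of 2 neighbours < 2, not yet.
  Ivy: 1 of 1 neighbours ≥ 1, starts repeating the rumor.
  Nia: 1 of 5 neighbours < 2, not yet.
Round 3 — no new spreads; cascade stops.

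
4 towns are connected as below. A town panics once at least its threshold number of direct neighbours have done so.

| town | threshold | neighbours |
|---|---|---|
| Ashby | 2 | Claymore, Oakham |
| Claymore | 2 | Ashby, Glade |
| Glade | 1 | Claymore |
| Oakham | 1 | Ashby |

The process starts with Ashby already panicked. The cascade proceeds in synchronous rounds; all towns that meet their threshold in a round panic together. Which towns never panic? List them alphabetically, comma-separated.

Claymore, Glade

Round 1 — Ashby panics (initial).
Round 2 — checking thresholds:
  Claymore: 1 of 2 neighbours < 2, holds.
  Oakham: 1 of 1 neighbours ≥ 1, panics.
Round 3 — no new panics; cascade stops.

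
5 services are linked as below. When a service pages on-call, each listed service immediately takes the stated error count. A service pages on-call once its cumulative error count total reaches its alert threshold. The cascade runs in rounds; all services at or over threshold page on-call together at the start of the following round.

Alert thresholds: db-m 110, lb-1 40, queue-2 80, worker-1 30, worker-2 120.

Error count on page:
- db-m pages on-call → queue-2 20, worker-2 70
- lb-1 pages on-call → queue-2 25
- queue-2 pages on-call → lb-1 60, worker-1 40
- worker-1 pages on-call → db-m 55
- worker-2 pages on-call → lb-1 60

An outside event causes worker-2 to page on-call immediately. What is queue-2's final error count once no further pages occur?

25

Round 1 — worker-2 pages on-call (initial).
  lb-1: +60 → 60 ≥ 40
Round 2 — lb-1 pages on-call.
  queue-2: +25 → 25 < 80
No further pages.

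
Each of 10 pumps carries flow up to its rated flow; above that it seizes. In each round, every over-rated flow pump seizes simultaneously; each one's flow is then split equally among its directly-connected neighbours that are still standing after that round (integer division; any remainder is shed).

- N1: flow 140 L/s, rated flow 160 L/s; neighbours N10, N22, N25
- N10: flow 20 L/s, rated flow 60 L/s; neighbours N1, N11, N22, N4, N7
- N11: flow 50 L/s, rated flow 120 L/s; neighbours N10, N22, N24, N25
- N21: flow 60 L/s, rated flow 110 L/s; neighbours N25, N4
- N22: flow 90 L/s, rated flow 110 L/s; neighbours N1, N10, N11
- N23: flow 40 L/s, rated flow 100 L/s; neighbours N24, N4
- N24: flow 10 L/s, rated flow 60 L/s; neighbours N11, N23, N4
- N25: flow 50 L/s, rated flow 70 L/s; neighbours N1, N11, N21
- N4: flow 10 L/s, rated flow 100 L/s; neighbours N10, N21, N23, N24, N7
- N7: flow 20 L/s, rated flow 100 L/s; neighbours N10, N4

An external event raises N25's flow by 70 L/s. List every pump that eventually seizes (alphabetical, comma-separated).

Round 1 — N25 at 120 > 70. N25 seizes.
  N25 sheds 120 L/s to N1, N11, N21: 40 each.
    N1: 140+40 = 180 > 160
    N11: 50+40 = 90 ≤ 120
    N21: 60+40 = 100 ≤ 110
Round 2 — N1 seizes.
  N1 sheds 180 L/s to N10, N22: 90 each.
    N10: 20+90 = 110 > 60
    N22: 90+90 = 180 > 110
Round 3 — N10, N22 seize.
  N10 sheds 110 L/s to N11, N4, N7: 36 each (2 lost).
    N11: 90+36 = 126 > 120
    N4: 10+36 = 46 ≤ 100
    N7: 20+36 = 56 ≤ 100
  N22 sheds 180 L/s to N11: 180 each.
    N11: 126+180 = 306 > 120
Round 4 — N11 seizes.
  N11 sheds 306 L/s to N24: 306 each.
    N24: 10+306 = 316 > 60
Round 5 — N24 seizes.
  N24 sheds 316 L/s to N23, N4: 158 each.
    N23: 40+158 = 198 > 100
    N4: 46+158 = 204 > 100
Round 6 — N23, N4 seize.
  N23 sheds 198 L/s: no online neighbours, lost.
  N4 sheds 204 L/s to N21, N7: 102 each.
    N21: 100+102 = 202 > 110
    N7: 56+102 = 158 > 100
Round 7 — N21, N7 seize.
  N21 sheds 202 L/s: no online neighbours, lost.
  N7 sheds 158 L/s: no online neighbours, lost.
No further seizures.

N1, N10, N11, N21, N22, N23, N24, N25, N4, N7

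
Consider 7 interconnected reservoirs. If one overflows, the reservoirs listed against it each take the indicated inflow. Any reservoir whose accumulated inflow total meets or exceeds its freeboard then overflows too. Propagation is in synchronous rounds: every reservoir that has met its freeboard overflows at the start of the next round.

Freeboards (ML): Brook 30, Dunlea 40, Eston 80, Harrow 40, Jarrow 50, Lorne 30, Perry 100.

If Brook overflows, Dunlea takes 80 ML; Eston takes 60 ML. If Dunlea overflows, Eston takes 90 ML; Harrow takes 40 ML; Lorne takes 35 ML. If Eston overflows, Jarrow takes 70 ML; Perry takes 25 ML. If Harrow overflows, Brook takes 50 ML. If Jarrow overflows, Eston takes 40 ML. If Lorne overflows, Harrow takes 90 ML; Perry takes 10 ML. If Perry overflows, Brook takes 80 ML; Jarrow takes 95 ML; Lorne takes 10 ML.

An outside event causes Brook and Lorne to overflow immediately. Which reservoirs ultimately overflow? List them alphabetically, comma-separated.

Brook, Dunlea, Eston, Harrow, Jarrow, Lorne

Round 1 — Brook, Lorne overflow (initial).
  Dunlea: +80 → 80 ≥ 40
  Eston: +60 → 60 < 80
  Harrow: +90 → 90 ≥ 40
  Perry: +10 → 10 < 100
Round 2 — Dunlea, Harrow overflow.
  Eston: +90 → 150 ≥ 80
Round 3 — Eston overflows.
  Jarrow: +70 → 70 ≥ 50
  Perry: +25 → 35 < 100
Round 4 — Jarrow overflows.
No further overflows.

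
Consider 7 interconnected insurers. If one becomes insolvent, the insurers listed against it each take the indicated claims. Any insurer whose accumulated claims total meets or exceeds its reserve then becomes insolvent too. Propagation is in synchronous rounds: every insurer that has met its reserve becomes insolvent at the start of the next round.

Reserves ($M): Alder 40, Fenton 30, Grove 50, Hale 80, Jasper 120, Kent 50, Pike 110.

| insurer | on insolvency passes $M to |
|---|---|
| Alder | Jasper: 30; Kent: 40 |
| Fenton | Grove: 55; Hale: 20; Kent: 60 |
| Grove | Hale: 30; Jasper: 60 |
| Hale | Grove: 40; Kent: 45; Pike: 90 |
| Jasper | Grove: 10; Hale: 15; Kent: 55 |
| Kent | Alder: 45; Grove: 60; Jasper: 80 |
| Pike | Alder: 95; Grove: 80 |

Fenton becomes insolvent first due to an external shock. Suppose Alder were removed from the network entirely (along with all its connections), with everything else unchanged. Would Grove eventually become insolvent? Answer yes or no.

yes

With Alder removed:
Round 1 — Fenton becomes insolvent (initial).
  Grove: +55 → 55 ≥ 50
  Hale: +20 → 20 < 80
  Kent: +60 → 60 ≥ 50
Round 2 — Grove, Kent become insolvent.
  Hale: +30 → 50 < 80
  Jasper: +60+80 → 140 ≥ 120
Round 3 — Jasper becomes insolvent.
  Hale: +15 → 65 < 80
No further insolvencies.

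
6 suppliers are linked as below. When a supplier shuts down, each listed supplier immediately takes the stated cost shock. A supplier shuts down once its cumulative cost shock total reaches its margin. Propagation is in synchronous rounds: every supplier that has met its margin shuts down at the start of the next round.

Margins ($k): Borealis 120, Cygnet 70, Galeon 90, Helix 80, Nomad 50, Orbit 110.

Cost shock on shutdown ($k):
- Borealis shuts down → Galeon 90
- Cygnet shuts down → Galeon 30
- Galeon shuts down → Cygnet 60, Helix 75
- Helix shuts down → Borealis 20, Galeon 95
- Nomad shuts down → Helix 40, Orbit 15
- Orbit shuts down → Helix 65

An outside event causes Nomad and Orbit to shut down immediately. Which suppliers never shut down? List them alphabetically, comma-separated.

Round 1 — Nomad, Orbit shut down (initial).
  Helix: +40+65 → 105 ≥ 80
Round 2 — Helix shuts down.
  Borealis: +20 → 20 < 120
  Galeon: +95 → 95 ≥ 90
Round 3 — Galeon shuts down.
  Cygnet: +60 → 60 < 70
No further shutdowns.

Borealis, Cygnet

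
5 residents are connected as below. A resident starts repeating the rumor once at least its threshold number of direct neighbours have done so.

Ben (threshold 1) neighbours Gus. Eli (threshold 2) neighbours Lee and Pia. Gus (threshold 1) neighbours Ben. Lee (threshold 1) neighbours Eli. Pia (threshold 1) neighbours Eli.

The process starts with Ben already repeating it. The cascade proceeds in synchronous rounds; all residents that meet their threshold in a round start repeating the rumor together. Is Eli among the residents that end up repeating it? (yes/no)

no

Round 1 — Ben starts repeating the rumor (initial).
Round 2 — checking thresholds:
  Gus: 1 of 1 neighbours ≥ 1, starts repeating the rumor.
Round 3 — no new spreads; cascade stops.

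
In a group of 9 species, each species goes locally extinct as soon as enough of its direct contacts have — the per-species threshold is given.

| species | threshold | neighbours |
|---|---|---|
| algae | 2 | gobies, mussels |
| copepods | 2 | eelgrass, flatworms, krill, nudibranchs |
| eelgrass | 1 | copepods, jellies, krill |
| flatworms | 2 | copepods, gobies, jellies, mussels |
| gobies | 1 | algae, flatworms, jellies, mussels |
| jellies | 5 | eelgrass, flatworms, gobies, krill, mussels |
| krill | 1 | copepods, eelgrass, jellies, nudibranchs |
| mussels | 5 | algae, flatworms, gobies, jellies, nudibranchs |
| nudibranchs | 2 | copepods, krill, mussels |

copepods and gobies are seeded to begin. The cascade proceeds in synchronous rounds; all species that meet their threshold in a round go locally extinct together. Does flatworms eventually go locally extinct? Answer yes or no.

yes

Round 1 — copepods, gobies go locally extinct (initial).
Round 2 — checking thresholds:
  algae: 1 of 2 neighbours < 2, below threshold.
  eelgrass: 1 of 3 neighbours ≥ 1, goes locally extinct.
  flatworms: 2 of 4 neighbours ≥ 2, goes locally extinct.
  jellies: 1 of 5 neighbours < 5, below threshold.
  krill: 1 of 4 neighbours ≥ 1, goes locally extinct.
  mussels: 1 of 5 neighbours < 5, below threshold.
  nudibranchs: 1 of 3 neighbours < 2, below threshold.
Round 3 — checking thresholds:
  algae: 1 of 2 neighbours < 2, below threshold.
  jellies: 4 of 5 neighbours < 5, below threshold.
  mussels: 2 of 5 neighbours < 5, below threshold.
  nudibranchs: 2 of 3 neighbours ≥ 2, goes locally extinct.
Round 4 — no new extinctions; cascade stops.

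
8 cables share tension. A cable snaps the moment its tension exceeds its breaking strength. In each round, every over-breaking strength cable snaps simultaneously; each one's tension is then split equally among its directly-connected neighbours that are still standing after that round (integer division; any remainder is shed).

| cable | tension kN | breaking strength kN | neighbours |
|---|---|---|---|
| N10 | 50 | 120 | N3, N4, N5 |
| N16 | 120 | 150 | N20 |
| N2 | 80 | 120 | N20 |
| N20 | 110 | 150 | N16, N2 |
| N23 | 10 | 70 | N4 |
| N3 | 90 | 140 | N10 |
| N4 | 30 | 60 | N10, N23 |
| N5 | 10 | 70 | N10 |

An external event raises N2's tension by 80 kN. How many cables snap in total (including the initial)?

Round 1 — N2 at 160 > 120. N2 snaps.
  N2 sheds 160 kN to N20: 160 each.
    N20: 110+160 = 270 > 150
Round 2 — N20 snaps.
  N20 sheds 270 kN to N16: 270 each.
    N16: 120+270 = 390 > 150
Round 3 — N16 snaps.
  N16 sheds 390 kN: no online neighbours, lost.
No further breaks.

3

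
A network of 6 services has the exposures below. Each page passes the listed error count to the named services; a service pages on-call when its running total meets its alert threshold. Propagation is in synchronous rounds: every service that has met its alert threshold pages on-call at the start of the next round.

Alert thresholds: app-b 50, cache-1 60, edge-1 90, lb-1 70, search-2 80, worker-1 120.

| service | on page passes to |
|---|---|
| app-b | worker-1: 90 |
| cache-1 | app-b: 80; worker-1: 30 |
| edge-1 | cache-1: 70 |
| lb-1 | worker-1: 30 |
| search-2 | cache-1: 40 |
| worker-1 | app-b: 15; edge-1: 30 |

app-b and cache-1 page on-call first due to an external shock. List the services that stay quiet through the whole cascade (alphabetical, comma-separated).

Round 1 — app-b, cache-1 page on-call (initial).
  worker-1: +90+30 → 120 ≥ 120
Round 2 — worker-1 pages on-call.
  edge-1: +30 → 30 < 90
No further pages.

edge-1, lb-1, search-2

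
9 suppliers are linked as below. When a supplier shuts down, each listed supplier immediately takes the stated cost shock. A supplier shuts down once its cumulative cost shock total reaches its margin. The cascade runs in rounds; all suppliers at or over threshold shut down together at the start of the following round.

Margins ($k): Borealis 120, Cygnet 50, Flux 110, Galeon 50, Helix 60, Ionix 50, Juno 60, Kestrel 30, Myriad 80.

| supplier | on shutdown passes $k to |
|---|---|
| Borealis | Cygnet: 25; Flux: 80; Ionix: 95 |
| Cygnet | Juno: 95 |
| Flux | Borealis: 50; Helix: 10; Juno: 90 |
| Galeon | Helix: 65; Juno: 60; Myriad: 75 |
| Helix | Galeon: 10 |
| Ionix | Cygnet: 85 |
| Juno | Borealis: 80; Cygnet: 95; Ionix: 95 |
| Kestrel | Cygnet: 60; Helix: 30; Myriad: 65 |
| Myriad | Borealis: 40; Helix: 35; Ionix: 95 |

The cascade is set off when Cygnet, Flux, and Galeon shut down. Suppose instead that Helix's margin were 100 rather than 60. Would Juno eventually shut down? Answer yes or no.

yes

With Helix's margin at 100:
Round 1 — Cygnet, Flux, Galeon shut down (initial).
  Borealis: +50 → 50 < 120
  Helix: +10+65 → 75 < 100
  Juno: +95+90+60 → 245 ≥ 60
  Myriad: +75 → 75 < 80
Round 2 — Juno shuts down.
  Borealis: +80 → 130 ≥ 120
  Ionix: +95 → 95 ≥ 50
Round 3 — Borealis, Ionix shut down.
No further shutdowns.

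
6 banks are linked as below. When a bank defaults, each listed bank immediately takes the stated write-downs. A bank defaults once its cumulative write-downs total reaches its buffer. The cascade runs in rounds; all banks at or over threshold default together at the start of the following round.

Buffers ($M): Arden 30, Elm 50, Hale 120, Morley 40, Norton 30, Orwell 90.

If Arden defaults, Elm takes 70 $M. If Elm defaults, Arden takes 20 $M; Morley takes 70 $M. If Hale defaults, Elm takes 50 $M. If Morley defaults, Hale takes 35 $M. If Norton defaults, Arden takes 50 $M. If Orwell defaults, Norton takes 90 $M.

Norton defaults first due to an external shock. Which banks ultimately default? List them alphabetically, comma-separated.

Arden, Elm, Morley, Norton

Round 1 — Norton defaults (initial).
  Arden: +50 → 50 ≥ 30
Round 2 — Arden defaults.
  Elm: +70 → 70 ≥ 50
Round 3 — Elm defaults.
  Morley: +70 → 70 ≥ 40
Round 4 — Morley defaults.
  Hale: +35 → 35 < 120
No further defaults.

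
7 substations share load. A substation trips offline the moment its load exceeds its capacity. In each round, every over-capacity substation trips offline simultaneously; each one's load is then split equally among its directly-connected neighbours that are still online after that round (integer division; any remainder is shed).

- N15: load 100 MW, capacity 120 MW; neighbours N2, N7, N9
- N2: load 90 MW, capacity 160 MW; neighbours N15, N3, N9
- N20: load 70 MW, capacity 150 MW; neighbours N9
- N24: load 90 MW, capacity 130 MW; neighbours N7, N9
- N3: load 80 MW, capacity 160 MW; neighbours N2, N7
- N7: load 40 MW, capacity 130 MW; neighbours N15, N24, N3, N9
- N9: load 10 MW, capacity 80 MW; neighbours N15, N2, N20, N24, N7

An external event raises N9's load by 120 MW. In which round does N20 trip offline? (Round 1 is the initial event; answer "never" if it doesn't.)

never

Round 1 — N9 at 130 > 80. N9 trips offline.
  N9 sheds 130 MW to N15, N2, N20, N24, N7: 26 each.
    N15: 100+26 = 126 > 120
    N2: 90+26 = 116 ≤ 160
    N20: 70+26 = 96 ≤ 150
    N24: 90+26 = 116 ≤ 130
    N7: 40+26 = 66 ≤ 130
Round 2 — N15 trips offline.
  N15 sheds 126 MW to N2, N7: 63 each.
    N2: 116+63 = 179 > 160
    N7: 66+63 = 129 ≤ 130
Round 3 — N2 trips offline.
  N2 sheds 179 MW to N3: 179 each.
    N3: 80+179 = 259 > 160
Round 4 — N3 trips offline.
  N3 sheds 259 MW to N7: 259 each.
    N7: 129+259 = 388 > 130
Round 5 — N7 trips offline.
  N7 sheds 388 MW to N24: 388 each.
    N24: 116+388 = 504 > 130
Round 6 — N24 trips offline.
  N24 sheds 504 MW: no online neighbours, lost.
No further trips.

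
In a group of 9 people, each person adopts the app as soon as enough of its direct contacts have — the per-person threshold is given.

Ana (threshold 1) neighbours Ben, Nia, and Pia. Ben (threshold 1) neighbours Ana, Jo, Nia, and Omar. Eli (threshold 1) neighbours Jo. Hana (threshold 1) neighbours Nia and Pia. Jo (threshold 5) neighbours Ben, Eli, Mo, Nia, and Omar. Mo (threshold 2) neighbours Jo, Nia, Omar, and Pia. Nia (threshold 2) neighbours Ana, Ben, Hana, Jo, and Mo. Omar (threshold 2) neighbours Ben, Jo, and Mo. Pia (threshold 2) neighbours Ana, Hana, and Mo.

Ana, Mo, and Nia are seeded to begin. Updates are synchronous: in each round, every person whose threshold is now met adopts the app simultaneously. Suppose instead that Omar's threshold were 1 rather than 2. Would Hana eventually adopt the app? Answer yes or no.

yes

With Omar's threshold at 1:
Round 1 — Ana, Mo, Nia adopt the app (initial).
Round 2 — checking thresholds:
  Ben: 2 of 4 neighbours ≥ 1, adopts the app.
  Hana: 1 of 2 neighbours ≥ 1, adopts the app.
  Jo: 2 of 5 neighbours < 5, holds.
  Omar: 1 of 3 neighbours ≥ 1, adopts the app.
  Pia: 2 of 3 neighbours ≥ 2, adopts the app.
Round 3 — no new adoptions; cascade stops.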